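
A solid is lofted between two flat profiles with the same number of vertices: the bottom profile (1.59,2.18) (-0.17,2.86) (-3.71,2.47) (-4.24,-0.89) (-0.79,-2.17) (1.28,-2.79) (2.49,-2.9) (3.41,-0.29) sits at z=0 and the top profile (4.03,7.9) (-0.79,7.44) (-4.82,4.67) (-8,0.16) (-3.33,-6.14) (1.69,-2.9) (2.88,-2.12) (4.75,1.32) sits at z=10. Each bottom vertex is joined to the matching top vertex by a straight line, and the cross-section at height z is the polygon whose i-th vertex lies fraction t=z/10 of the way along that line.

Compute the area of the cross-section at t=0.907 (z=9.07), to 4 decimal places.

Cross-section at t=0.907: each vertex is (1-t)·p0[i] + t·p1[i].
  v1: (1-0.907)·(1.59,2.18) + 0.907·(4.03,7.9) = (3.8031,7.3680)
  v2: (1-0.907)·(-0.17,2.86) + 0.907·(-0.79,7.44) = (-0.7323,7.0141)
  v3: (1-0.907)·(-3.71,2.47) + 0.907·(-4.82,4.67) = (-4.7168,4.4654)
  v4: (1-0.907)·(-4.24,-0.89) + 0.907·(-8,0.16) = (-7.6503,0.0624)
  v5: (1-0.907)·(-0.79,-2.17) + 0.907·(-3.33,-6.14) = (-3.0938,-5.7708)
  v6: (1-0.907)·(1.28,-2.79) + 0.907·(1.69,-2.9) = (1.6519,-2.8898)
  v7: (1-0.907)·(2.49,-2.9) + 0.907·(2.88,-2.12) = (2.8437,-2.1925)
  v8: (1-0.907)·(3.41,-0.29) + 0.907·(4.75,1.32) = (4.6254,1.1703)
Shoelace sum Σ(x_i·y_{i+1} − x_{i+1}·y_i):
  i=1: 3.8031·7.0141 − -0.7323·7.3680 = +32.0709 (running +32.0709)
  i=2: -0.7323·4.4654 − -4.7168·7.0141 = +29.8135 (running +61.8845)
  i=3: -4.7168·0.0624 − -7.6503·4.4654 = +33.8676 (running +95.7521)
  i=4: -7.6503·-5.7708 − -3.0938·0.0624 = +44.3413 (running +140.0934)
  i=5: -3.0938·-2.8898 − 1.6519·-5.7708 = +18.4729 (running +158.5663)
  i=6: 1.6519·-2.1925 − 2.8437·-2.8898 = +4.5959 (running +163.1622)
  i=7: 2.8437·1.1703 − 4.6254·-2.1925 = +13.4693 (running +176.6315)
  i=8: 4.6254·7.3680 − 3.8031·1.1703 = +29.6294 (running +206.2609)
Area = |Σ|/2 = |206.2609|/2 = 103.1304

Area at t=0.907: 103.1304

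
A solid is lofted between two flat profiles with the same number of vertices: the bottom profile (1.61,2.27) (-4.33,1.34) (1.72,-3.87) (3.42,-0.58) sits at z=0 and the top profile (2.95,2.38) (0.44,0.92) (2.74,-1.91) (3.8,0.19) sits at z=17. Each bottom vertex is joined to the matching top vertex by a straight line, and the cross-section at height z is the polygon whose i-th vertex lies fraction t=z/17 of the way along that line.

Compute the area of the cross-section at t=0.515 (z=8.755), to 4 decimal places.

Cross-section at t=0.515: each vertex is (1-t)·p0[i] + t·p1[i].
  v1: (1-0.515)·(1.61,2.27) + 0.515·(2.95,2.38) = (2.3001,2.3266)
  v2: (1-0.515)·(-4.33,1.34) + 0.515·(0.44,0.92) = (-1.8735,1.1237)
  v3: (1-0.515)·(1.72,-3.87) + 0.515·(2.74,-1.91) = (2.2453,-2.8606)
  v4: (1-0.515)·(3.42,-0.58) + 0.515·(3.8,0.19) = (3.6157,-0.1835)
Shoelace sum Σ(x_i·y_{i+1} − x_{i+1}·y_i):
  i=1: 2.3001·1.1237 − -1.8735·2.3266 = +6.9435 (running +6.9435)
  i=2: -1.8735·-2.8606 − 2.2453·1.1237 = +2.8361 (running +9.7796)
  i=3: 2.2453·-0.1835 − 3.6157·-2.8606 = +9.9312 (running +19.7108)
  i=4: 3.6157·2.3266 − 2.3001·-0.1835 = +8.8344 (running +28.5452)
Area = |Σ|/2 = |28.5452|/2 = 14.2726

Area at t=0.515: 14.2726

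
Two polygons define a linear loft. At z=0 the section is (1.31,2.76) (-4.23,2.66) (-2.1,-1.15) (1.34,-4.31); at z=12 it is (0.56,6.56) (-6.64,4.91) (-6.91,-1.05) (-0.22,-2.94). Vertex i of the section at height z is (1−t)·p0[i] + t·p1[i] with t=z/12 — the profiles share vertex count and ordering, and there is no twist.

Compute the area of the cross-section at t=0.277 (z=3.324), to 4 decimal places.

Cross-section at t=0.277: each vertex is (1-t)·p0[i] + t·p1[i].
  v1: (1-0.277)·(1.31,2.76) + 0.277·(0.56,6.56) = (1.1023,3.8126)
  v2: (1-0.277)·(-4.23,2.66) + 0.277·(-6.64,4.91) = (-4.8976,3.2833)
  v3: (1-0.277)·(-2.1,-1.15) + 0.277·(-6.91,-1.05) = (-3.4324,-1.1223)
  v4: (1-0.277)·(1.34,-4.31) + 0.277·(-0.22,-2.94) = (0.9079,-3.9305)
Shoelace sum Σ(x_i·y_{i+1} − x_{i+1}·y_i):
  i=1: 1.1023·3.2833 − -4.8976·3.8126 = +22.2914 (running +22.2914)
  i=2: -4.8976·-1.1223 − -3.4324·3.2833 = +16.7659 (running +39.0573)
  i=3: -3.4324·-3.9305 − 0.9079·-1.1223 = +14.5099 (running +53.5672)
  i=4: 0.9079·3.8126 − 1.1023·-3.9305 = +7.7938 (running +61.3610)
Area = |Σ|/2 = |61.3610|/2 = 30.6805

Area at t=0.277: 30.6805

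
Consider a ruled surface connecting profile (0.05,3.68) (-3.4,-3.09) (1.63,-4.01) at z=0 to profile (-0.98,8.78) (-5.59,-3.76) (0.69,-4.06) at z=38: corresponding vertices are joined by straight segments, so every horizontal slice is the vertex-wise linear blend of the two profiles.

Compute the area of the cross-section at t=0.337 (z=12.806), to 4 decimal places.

Cross-section at t=0.337: each vertex is (1-t)·p0[i] + t·p1[i].
  v1: (1-0.337)·(0.05,3.68) + 0.337·(-0.98,8.78) = (-0.2971,5.3987)
  v2: (1-0.337)·(-3.4,-3.09) + 0.337·(-5.59,-3.76) = (-4.1380,-3.3158)
  v3: (1-0.337)·(1.63,-4.01) + 0.337·(0.69,-4.06) = (1.3132,-4.0268)
Shoelace sum Σ(x_i·y_{i+1} − x_{i+1}·y_i):
  i=1: -0.2971·-3.3158 − -4.1380·5.3987 = +23.3251 (running +23.3251)
  i=2: -4.1380·-4.0268 − 1.3132·-3.3158 = +21.0176 (running +44.3427)
  i=3: 1.3132·5.3987 − -0.2971·-4.0268 = +5.8933 (running +50.2360)
Area = |Σ|/2 = |50.2360|/2 = 25.1180

Area at t=0.337: 25.1180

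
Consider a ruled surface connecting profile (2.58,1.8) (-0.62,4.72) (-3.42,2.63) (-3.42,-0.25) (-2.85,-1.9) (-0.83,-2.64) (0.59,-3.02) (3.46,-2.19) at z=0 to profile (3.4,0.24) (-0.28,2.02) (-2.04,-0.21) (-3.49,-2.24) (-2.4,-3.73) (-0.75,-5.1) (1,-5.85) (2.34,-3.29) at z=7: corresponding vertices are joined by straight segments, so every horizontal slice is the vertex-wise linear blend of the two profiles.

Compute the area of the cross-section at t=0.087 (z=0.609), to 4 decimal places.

Cross-section at t=0.087: each vertex is (1-t)·p0[i] + t·p1[i].
  v1: (1-0.087)·(2.58,1.8) + 0.087·(3.4,0.24) = (2.6513,1.6643)
  v2: (1-0.087)·(-0.62,4.72) + 0.087·(-0.28,2.02) = (-0.5904,4.4851)
  v3: (1-0.087)·(-3.42,2.63) + 0.087·(-2.04,-0.21) = (-3.2999,2.3829)
  v4: (1-0.087)·(-3.42,-0.25) + 0.087·(-3.49,-2.24) = (-3.4261,-0.4231)
  v5: (1-0.087)·(-2.85,-1.9) + 0.087·(-2.4,-3.73) = (-2.8109,-2.0592)
  v6: (1-0.087)·(-0.83,-2.64) + 0.087·(-0.75,-5.1) = (-0.8230,-2.8540)
  v7: (1-0.087)·(0.59,-3.02) + 0.087·(1,-5.85) = (0.6257,-3.2662)
  v8: (1-0.087)·(3.46,-2.19) + 0.087·(2.34,-3.29) = (3.3626,-2.2857)
Shoelace sum Σ(x_i·y_{i+1} − x_{i+1}·y_i):
  i=1: 2.6513·4.4851 − -0.5904·1.6643 = +12.8741 (running +12.8741)
  i=2: -0.5904·2.3829 − -3.2999·4.4851 = +13.3936 (running +26.2678)
  i=3: -3.2999·-0.4231 − -3.4261·2.3829 = +9.5604 (running +35.8282)
  i=4: -3.4261·-2.0592 − -2.8109·-0.4231 = +5.8657 (running +41.6939)
  i=5: -2.8109·-2.8540 − -0.8230·-2.0592 = +6.3274 (running +48.0213)
  i=6: -0.8230·-3.2662 − 0.6257·-2.8540 = +4.4739 (running +52.4952)
  i=7: 0.6257·-2.2857 − 3.3626·-3.2662 = +9.5527 (running +62.0479)
  i=8: 3.3626·1.6643 − 2.6513·-2.2857 = +11.6564 (running +73.7043)
Area = |Σ|/2 = |73.7043|/2 = 36.8522

Area at t=0.087: 36.8522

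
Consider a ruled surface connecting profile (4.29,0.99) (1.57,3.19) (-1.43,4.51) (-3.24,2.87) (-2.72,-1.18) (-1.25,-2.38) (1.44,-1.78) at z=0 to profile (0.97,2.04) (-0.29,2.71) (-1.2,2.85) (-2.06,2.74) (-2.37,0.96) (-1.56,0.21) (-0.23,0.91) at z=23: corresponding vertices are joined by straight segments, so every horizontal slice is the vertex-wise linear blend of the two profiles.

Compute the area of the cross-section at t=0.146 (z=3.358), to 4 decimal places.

Cross-section at t=0.146: each vertex is (1-t)·p0[i] + t·p1[i].
  v1: (1-0.146)·(4.29,0.99) + 0.146·(0.97,2.04) = (3.8053,1.1433)
  v2: (1-0.146)·(1.57,3.19) + 0.146·(-0.29,2.71) = (1.2984,3.1199)
  v3: (1-0.146)·(-1.43,4.51) + 0.146·(-1.2,2.85) = (-1.3964,4.2676)
  v4: (1-0.146)·(-3.24,2.87) + 0.146·(-2.06,2.74) = (-3.0677,2.8510)
  v5: (1-0.146)·(-2.72,-1.18) + 0.146·(-2.37,0.96) = (-2.6689,-0.8676)
  v6: (1-0.146)·(-1.25,-2.38) + 0.146·(-1.56,0.21) = (-1.2953,-2.0019)
  v7: (1-0.146)·(1.44,-1.78) + 0.146·(-0.23,0.91) = (1.1962,-1.3873)
Shoelace sum Σ(x_i·y_{i+1} − x_{i+1}·y_i):
  i=1: 3.8053·3.1199 − 1.2984·1.1433 = +10.3877 (running +10.3877)
  i=2: 1.2984·4.2676 − -1.3964·3.1199 = +9.8980 (running +20.2857)
  i=3: -1.3964·2.8510 − -3.0677·4.2676 = +9.1107 (running +29.3964)
  i=4: -3.0677·-0.8676 − -2.6689·2.8510 = +10.2705 (running +39.6669)
  i=5: -2.6689·-2.0019 − -1.2953·-0.8676 = +4.2190 (running +43.8859)
  i=6: -1.2953·-1.3873 − 1.1962·-2.0019 = +4.1914 (running +48.0774)
  i=7: 1.1962·1.1433 − 3.8053·-1.3873 = +6.6465 (running +54.7239)
Area = |Σ|/2 = |54.7239|/2 = 27.3619

Area at t=0.146: 27.3619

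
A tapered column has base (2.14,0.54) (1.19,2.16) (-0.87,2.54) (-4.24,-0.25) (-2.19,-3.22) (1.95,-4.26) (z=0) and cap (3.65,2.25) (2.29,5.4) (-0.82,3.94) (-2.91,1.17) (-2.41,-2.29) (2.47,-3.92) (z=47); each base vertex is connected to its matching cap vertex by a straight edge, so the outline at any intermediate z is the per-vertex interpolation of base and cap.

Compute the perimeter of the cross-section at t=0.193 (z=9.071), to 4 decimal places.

Cross-section at t=0.193: each vertex is (1-t)·p0[i] + t·p1[i].
  v1: (1-0.193)·(2.14,0.54) + 0.193·(3.65,2.25) = (2.4314,0.8700)
  v2: (1-0.193)·(1.19,2.16) + 0.193·(2.29,5.4) = (1.4023,2.7853)
  v3: (1-0.193)·(-0.87,2.54) + 0.193·(-0.82,3.94) = (-0.8603,2.8102)
  v4: (1-0.193)·(-4.24,-0.25) + 0.193·(-2.91,1.17) = (-3.9833,0.0241)
  v5: (1-0.193)·(-2.19,-3.22) + 0.193·(-2.41,-2.29) = (-2.2325,-3.0405)
  v6: (1-0.193)·(1.95,-4.26) + 0.193·(2.47,-3.92) = (2.0504,-4.1944)
Perimeter = Σ |v_{i+1} − v_i|:
  edge 1→2: √(-1.0291² + 1.9153²) = 2.1743 (running 2.1743)
  edge 2→3: √(-2.2626² + 0.0249²) = 2.2628 (running 4.4371)
  edge 3→4: √(-3.1230² + -2.7861²) = 4.1851 (running 8.6222)
  edge 4→5: √(1.7509² + -3.0646²) = 3.5295 (running 12.1517)
  edge 5→6: √(4.2828² + -1.1539²) = 4.4355 (running 16.5872)
  edge 6→1: √(0.3811² + 5.0644²) = 5.0787 (running 21.6659)
Perimeter = 21.6659

Perimeter at t=0.193: 21.6659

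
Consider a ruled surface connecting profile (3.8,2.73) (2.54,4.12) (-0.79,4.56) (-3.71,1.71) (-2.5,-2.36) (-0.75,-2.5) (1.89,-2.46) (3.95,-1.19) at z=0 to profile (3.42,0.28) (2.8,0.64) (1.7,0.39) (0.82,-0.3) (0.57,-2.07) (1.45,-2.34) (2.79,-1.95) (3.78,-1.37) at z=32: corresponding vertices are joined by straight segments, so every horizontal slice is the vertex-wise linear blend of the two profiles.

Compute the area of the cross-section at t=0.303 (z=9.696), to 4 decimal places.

Cross-section at t=0.303: each vertex is (1-t)·p0[i] + t·p1[i].
  v1: (1-0.303)·(3.8,2.73) + 0.303·(3.42,0.28) = (3.6849,1.9877)
  v2: (1-0.303)·(2.54,4.12) + 0.303·(2.8,0.64) = (2.6188,3.0656)
  v3: (1-0.303)·(-0.79,4.56) + 0.303·(1.7,0.39) = (-0.0355,3.2965)
  v4: (1-0.303)·(-3.71,1.71) + 0.303·(0.82,-0.3) = (-2.3374,1.1010)
  v5: (1-0.303)·(-2.5,-2.36) + 0.303·(0.57,-2.07) = (-1.5698,-2.2721)
  v6: (1-0.303)·(-0.75,-2.5) + 0.303·(1.45,-2.34) = (-0.0834,-2.4515)
  v7: (1-0.303)·(1.89,-2.46) + 0.303·(2.79,-1.95) = (2.1627,-2.3055)
  v8: (1-0.303)·(3.95,-1.19) + 0.303·(3.78,-1.37) = (3.8985,-1.2445)
Shoelace sum Σ(x_i·y_{i+1} − x_{i+1}·y_i):
  i=1: 3.6849·3.0656 − 2.6188·1.9877 = +6.0909 (running +6.0909)
  i=2: 2.6188·3.2965 − -0.0355·3.0656 = +8.7417 (running +14.8326)
  i=3: -0.0355·1.1010 − -2.3374·3.2965 = +7.6661 (running +22.4988)
  i=4: -2.3374·-2.2721 − -1.5698·1.1010 = +7.0392 (running +29.5380)
  i=5: -1.5698·-2.4515 − -0.0834·-2.2721 = +3.6589 (running +33.1968)
  i=6: -0.0834·-2.3055 − 2.1627·-2.4515 = +5.4942 (running +38.6910)
  i=7: 2.1627·-1.2445 − 3.8985·-2.3055 = +6.2963 (running +44.9873)
  i=8: 3.8985·1.9877 − 3.6849·-1.2445 = +12.3348 (running +57.3221)
Area = |Σ|/2 = |57.3221|/2 = 28.6610

Area at t=0.303: 28.6610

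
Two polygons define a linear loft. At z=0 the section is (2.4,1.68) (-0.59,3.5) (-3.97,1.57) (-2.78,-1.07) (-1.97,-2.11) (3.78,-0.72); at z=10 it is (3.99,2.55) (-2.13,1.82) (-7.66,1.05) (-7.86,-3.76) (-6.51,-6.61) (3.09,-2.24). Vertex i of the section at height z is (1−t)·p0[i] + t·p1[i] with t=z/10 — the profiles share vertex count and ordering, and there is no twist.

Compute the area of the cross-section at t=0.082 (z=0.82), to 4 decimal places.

Cross-section at t=0.082: each vertex is (1-t)·p0[i] + t·p1[i].
  v1: (1-0.082)·(2.4,1.68) + 0.082·(3.99,2.55) = (2.5304,1.7513)
  v2: (1-0.082)·(-0.59,3.5) + 0.082·(-2.13,1.82) = (-0.7163,3.3622)
  v3: (1-0.082)·(-3.97,1.57) + 0.082·(-7.66,1.05) = (-4.2726,1.5274)
  v4: (1-0.082)·(-2.78,-1.07) + 0.082·(-7.86,-3.76) = (-3.1966,-1.2906)
  v5: (1-0.082)·(-1.97,-2.11) + 0.082·(-6.51,-6.61) = (-2.3423,-2.4790)
  v6: (1-0.082)·(3.78,-0.72) + 0.082·(3.09,-2.24) = (3.7234,-0.8446)
Shoelace sum Σ(x_i·y_{i+1} − x_{i+1}·y_i):
  i=1: 2.5304·3.3622 − -0.7163·1.7513 = +9.7622 (running +9.7622)
  i=2: -0.7163·1.5274 − -4.2726·3.3622 = +13.2714 (running +23.0336)
  i=3: -4.2726·-1.2906 − -3.1966·1.5274 = +10.3964 (running +33.4300)
  i=4: -3.1966·-2.4790 − -2.3423·-1.2906 = +4.9014 (running +38.3314)
  i=5: -2.3423·-0.8446 − 3.7234·-2.4790 = +11.2087 (running +49.5401)
  i=6: 3.7234·1.7513 − 2.5304·-0.8446 = +8.6582 (running +58.1984)
Area = |Σ|/2 = |58.1984|/2 = 29.0992

Area at t=0.082: 29.0992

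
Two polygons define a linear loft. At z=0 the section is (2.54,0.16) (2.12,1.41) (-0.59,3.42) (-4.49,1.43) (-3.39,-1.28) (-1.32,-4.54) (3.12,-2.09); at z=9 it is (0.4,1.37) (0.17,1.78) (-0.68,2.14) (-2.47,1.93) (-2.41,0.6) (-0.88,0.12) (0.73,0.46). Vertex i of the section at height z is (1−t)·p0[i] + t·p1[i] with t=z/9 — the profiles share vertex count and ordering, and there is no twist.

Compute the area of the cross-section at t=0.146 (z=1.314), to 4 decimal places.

Area at t=0.146: 30.0479

Cross-section at t=0.146: each vertex is (1-t)·p0[i] + t·p1[i].
  v1: (1-0.146)·(2.54,0.16) + 0.146·(0.4,1.37) = (2.2276,0.3367)
  v2: (1-0.146)·(2.12,1.41) + 0.146·(0.17,1.78) = (1.8353,1.4640)
  v3: (1-0.146)·(-0.59,3.42) + 0.146·(-0.68,2.14) = (-0.6031,3.2331)
  v4: (1-0.146)·(-4.49,1.43) + 0.146·(-2.47,1.93) = (-4.1951,1.5030)
  v5: (1-0.146)·(-3.39,-1.28) + 0.146·(-2.41,0.6) = (-3.2469,-1.0055)
  v6: (1-0.146)·(-1.32,-4.54) + 0.146·(-0.88,0.12) = (-1.2558,-3.8596)
  v7: (1-0.146)·(3.12,-2.09) + 0.146·(0.73,0.46) = (2.7711,-1.7177)
Shoelace sum Σ(x_i·y_{i+1} − x_{i+1}·y_i):
  i=1: 2.2276·1.4640 − 1.8353·0.3367 = +2.6433 (running +2.6433)
  i=2: 1.8353·3.2331 − -0.6031·1.4640 = +6.8168 (running +9.4601)
  i=3: -0.6031·1.5030 − -4.1951·3.2331 = +12.6567 (running +22.1168)
  i=4: -4.1951·-1.0055 − -3.2469·1.5030 = +9.0984 (running +31.2151)
  i=5: -3.2469·-3.8596 − -1.2558·-1.0055 = +11.2693 (running +42.4844)
  i=6: -1.2558·-1.7177 − 2.7711·-3.8596 = +12.8523 (running +55.3367)
  i=7: 2.7711·0.3367 − 2.2276·-1.7177 = +4.7592 (running +60.0959)
Area = |Σ|/2 = |60.0959|/2 = 30.0479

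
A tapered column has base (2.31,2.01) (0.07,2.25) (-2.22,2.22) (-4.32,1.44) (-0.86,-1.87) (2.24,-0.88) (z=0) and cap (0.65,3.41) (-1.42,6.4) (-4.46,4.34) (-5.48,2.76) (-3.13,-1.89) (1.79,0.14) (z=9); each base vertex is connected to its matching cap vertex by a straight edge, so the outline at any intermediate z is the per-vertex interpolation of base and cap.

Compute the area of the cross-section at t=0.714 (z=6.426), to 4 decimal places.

Cross-section at t=0.714: each vertex is (1-t)·p0[i] + t·p1[i].
  v1: (1-0.714)·(2.31,2.01) + 0.714·(0.65,3.41) = (1.1248,3.0096)
  v2: (1-0.714)·(0.07,2.25) + 0.714·(-1.42,6.4) = (-0.9939,5.2131)
  v3: (1-0.714)·(-2.22,2.22) + 0.714·(-4.46,4.34) = (-3.8194,3.7337)
  v4: (1-0.714)·(-4.32,1.44) + 0.714·(-5.48,2.76) = (-5.1482,2.3825)
  v5: (1-0.714)·(-0.86,-1.87) + 0.714·(-3.13,-1.89) = (-2.4808,-1.8843)
  v6: (1-0.714)·(2.24,-0.88) + 0.714·(1.79,0.14) = (1.9187,-0.1517)
Shoelace sum Σ(x_i·y_{i+1} − x_{i+1}·y_i):
  i=1: 1.1248·5.2131 − -0.9939·3.0096 = +8.8546 (running +8.8546)
  i=2: -0.9939·3.7337 − -3.8194·5.2131 = +16.2000 (running +25.0546)
  i=3: -3.8194·2.3825 − -5.1482·3.7337 = +10.1223 (running +35.1769)
  i=4: -5.1482·-1.8843 − -2.4808·2.3825 = +15.6111 (running +50.7880)
  i=5: -2.4808·-0.1517 − 1.9187·-1.8843 = +3.9918 (running +54.7798)
  i=6: 1.9187·3.0096 − 1.1248·-0.1517 = +5.9452 (running +60.7249)
Area = |Σ|/2 = |60.7249|/2 = 30.3625

Area at t=0.714: 30.3625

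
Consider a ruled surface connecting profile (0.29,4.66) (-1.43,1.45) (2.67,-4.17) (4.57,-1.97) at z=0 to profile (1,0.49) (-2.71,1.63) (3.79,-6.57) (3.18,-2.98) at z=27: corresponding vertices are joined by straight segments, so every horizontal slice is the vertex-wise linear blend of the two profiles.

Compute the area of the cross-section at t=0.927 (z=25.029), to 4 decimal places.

Cross-section at t=0.927: each vertex is (1-t)·p0[i] + t·p1[i].
  v1: (1-0.927)·(0.29,4.66) + 0.927·(1,0.49) = (0.9482,0.7944)
  v2: (1-0.927)·(-1.43,1.45) + 0.927·(-2.71,1.63) = (-2.6166,1.6169)
  v3: (1-0.927)·(2.67,-4.17) + 0.927·(3.79,-6.57) = (3.7082,-6.3948)
  v4: (1-0.927)·(4.57,-1.97) + 0.927·(3.18,-2.98) = (3.2815,-2.9063)
Shoelace sum Σ(x_i·y_{i+1} − x_{i+1}·y_i):
  i=1: 0.9482·1.6169 − -2.6166·0.7944 = +3.6117 (running +3.6117)
  i=2: -2.6166·-6.3948 − 3.7082·1.6169 = +10.7367 (running +14.3484)
  i=3: 3.7082·-2.9063 − 3.2815·-6.3948 = +10.2072 (running +24.5556)
  i=4: 3.2815·0.7944 − 0.9482·-2.9063 = +5.3625 (running +29.9180)
Area = |Σ|/2 = |29.9180|/2 = 14.9590

Area at t=0.927: 14.9590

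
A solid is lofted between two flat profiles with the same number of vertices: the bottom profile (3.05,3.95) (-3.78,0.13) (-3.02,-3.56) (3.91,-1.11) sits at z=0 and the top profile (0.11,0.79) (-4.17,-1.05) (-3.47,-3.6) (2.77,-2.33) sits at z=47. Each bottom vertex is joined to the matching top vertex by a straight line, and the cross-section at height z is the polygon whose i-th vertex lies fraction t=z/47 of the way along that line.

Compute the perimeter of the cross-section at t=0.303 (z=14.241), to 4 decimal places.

Perimeter at t=0.303: 22.0128

Cross-section at t=0.303: each vertex is (1-t)·p0[i] + t·p1[i].
  v1: (1-0.303)·(3.05,3.95) + 0.303·(0.11,0.79) = (2.1592,2.9925)
  v2: (1-0.303)·(-3.78,0.13) + 0.303·(-4.17,-1.05) = (-3.8982,-0.2275)
  v3: (1-0.303)·(-3.02,-3.56) + 0.303·(-3.47,-3.6) = (-3.1563,-3.5721)
  v4: (1-0.303)·(3.91,-1.11) + 0.303·(2.77,-2.33) = (3.5646,-1.4797)
Perimeter = Σ |v_{i+1} − v_i|:
  edge 1→2: √(-6.0574² + -3.2201²) = 6.8600 (running 6.8600)
  edge 2→3: √(0.7418² + -3.3446²) = 3.4259 (running 10.2859)
  edge 3→4: √(6.7209² + 2.0925²) = 7.0391 (running 17.3250)
  edge 4→1: √(-1.4054² + 4.4722²) = 4.6878 (running 22.0128)
Perimeter = 22.0128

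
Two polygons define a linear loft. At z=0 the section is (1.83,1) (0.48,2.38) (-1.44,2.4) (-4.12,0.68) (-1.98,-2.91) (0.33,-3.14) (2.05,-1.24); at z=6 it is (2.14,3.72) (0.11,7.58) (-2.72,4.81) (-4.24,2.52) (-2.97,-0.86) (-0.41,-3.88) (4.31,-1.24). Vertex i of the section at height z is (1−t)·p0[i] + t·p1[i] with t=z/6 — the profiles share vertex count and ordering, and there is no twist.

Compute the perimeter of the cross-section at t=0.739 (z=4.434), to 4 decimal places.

Perimeter at t=0.739: 26.1536

Cross-section at t=0.739: each vertex is (1-t)·p0[i] + t·p1[i].
  v1: (1-0.739)·(1.83,1) + 0.739·(2.14,3.72) = (2.0591,3.0101)
  v2: (1-0.739)·(0.48,2.38) + 0.739·(0.11,7.58) = (0.2066,6.2228)
  v3: (1-0.739)·(-1.44,2.4) + 0.739·(-2.72,4.81) = (-2.3859,4.1810)
  v4: (1-0.739)·(-4.12,0.68) + 0.739·(-4.24,2.52) = (-4.2087,2.0398)
  v5: (1-0.739)·(-1.98,-2.91) + 0.739·(-2.97,-0.86) = (-2.7116,-1.3950)
  v6: (1-0.739)·(0.33,-3.14) + 0.739·(-0.41,-3.88) = (-0.2169,-3.6869)
  v7: (1-0.739)·(2.05,-1.24) + 0.739·(4.31,-1.24) = (3.7201,-1.2400)
Perimeter = Σ |v_{i+1} − v_i|:
  edge 1→2: √(-1.8525² + 3.2127²) = 3.7086 (running 3.7086)
  edge 2→3: √(-2.5925² + -2.0418²) = 3.3000 (running 7.0086)
  edge 3→4: √(-1.8228² + -2.1412²) = 2.8120 (running 9.8206)
  edge 4→5: √(1.4971² + -3.4348²) = 3.7469 (running 13.5674)
  edge 5→6: √(2.4948² + -2.2918²) = 3.3876 (running 16.9551)
  edge 6→7: √(3.9370² + 2.4469²) = 4.6354 (running 21.5905)
  edge 7→1: √(-1.6610² + 4.2501²) = 4.5631 (running 26.1536)
Perimeter = 26.1536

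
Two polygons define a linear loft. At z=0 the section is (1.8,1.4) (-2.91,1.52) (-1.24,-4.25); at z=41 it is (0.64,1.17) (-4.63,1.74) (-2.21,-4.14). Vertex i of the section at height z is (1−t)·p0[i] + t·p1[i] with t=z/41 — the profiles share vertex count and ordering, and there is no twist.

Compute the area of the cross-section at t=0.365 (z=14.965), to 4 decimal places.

Area at t=0.365: 14.0004

Cross-section at t=0.365: each vertex is (1-t)·p0[i] + t·p1[i].
  v1: (1-0.365)·(1.8,1.4) + 0.365·(0.64,1.17) = (1.3766,1.3160)
  v2: (1-0.365)·(-2.91,1.52) + 0.365·(-4.63,1.74) = (-3.5378,1.6003)
  v3: (1-0.365)·(-1.24,-4.25) + 0.365·(-2.21,-4.14) = (-1.5940,-4.2098)
Shoelace sum Σ(x_i·y_{i+1} − x_{i+1}·y_i):
  i=1: 1.3766·1.6003 − -3.5378·1.3160 = +6.8589 (running +6.8589)
  i=2: -3.5378·-4.2098 − -1.5940·1.6003 = +17.4446 (running +24.3035)
  i=3: -1.5940·1.3160 − 1.3766·-4.2098 = +3.6974 (running +28.0009)
Area = |Σ|/2 = |28.0009|/2 = 14.0004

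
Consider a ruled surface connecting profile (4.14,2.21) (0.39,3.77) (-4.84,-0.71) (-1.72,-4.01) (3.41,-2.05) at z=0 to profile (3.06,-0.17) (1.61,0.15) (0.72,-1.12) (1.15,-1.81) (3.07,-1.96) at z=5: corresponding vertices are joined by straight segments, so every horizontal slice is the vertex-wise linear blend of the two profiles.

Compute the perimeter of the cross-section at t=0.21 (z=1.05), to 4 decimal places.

Perimeter at t=0.21: 21.5197

Cross-section at t=0.21: each vertex is (1-t)·p0[i] + t·p1[i].
  v1: (1-0.21)·(4.14,2.21) + 0.21·(3.06,-0.17) = (3.9132,1.7102)
  v2: (1-0.21)·(0.39,3.77) + 0.21·(1.61,0.15) = (0.6462,3.0098)
  v3: (1-0.21)·(-4.84,-0.71) + 0.21·(0.72,-1.12) = (-3.6724,-0.7961)
  v4: (1-0.21)·(-1.72,-4.01) + 0.21·(1.15,-1.81) = (-1.1173,-3.5480)
  v5: (1-0.21)·(3.41,-2.05) + 0.21·(3.07,-1.96) = (3.3386,-2.0311)
Perimeter = Σ |v_{i+1} − v_i|:
  edge 1→2: √(-3.2670² + 1.2996²) = 3.5160 (running 3.5160)
  edge 2→3: √(-4.3186² + -3.8059²) = 5.7563 (running 9.2723)
  edge 3→4: √(2.5551² + -2.7519²) = 3.7552 (running 13.0275)
  edge 4→5: √(4.4559² + 1.5169²) = 4.7070 (running 17.7345)
  edge 5→1: √(0.5746² + 3.7413²) = 3.7852 (running 21.5197)
Perimeter = 21.5197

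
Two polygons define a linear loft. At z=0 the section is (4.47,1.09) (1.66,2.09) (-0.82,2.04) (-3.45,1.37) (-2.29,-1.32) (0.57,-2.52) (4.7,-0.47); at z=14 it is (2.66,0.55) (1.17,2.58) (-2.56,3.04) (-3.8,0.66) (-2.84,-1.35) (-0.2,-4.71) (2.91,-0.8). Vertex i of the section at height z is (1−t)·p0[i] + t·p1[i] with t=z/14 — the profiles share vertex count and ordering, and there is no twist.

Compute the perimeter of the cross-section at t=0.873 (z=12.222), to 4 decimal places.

Perimeter at t=0.873: 21.3917

Cross-section at t=0.873: each vertex is (1-t)·p0[i] + t·p1[i].
  v1: (1-0.873)·(4.47,1.09) + 0.873·(2.66,0.55) = (2.8899,0.6186)
  v2: (1-0.873)·(1.66,2.09) + 0.873·(1.17,2.58) = (1.2322,2.5178)
  v3: (1-0.873)·(-0.82,2.04) + 0.873·(-2.56,3.04) = (-2.3390,2.9130)
  v4: (1-0.873)·(-3.45,1.37) + 0.873·(-3.8,0.66) = (-3.7555,0.7502)
  v5: (1-0.873)·(-2.29,-1.32) + 0.873·(-2.84,-1.35) = (-2.7702,-1.3462)
  v6: (1-0.873)·(0.57,-2.52) + 0.873·(-0.2,-4.71) = (-0.1022,-4.4319)
  v7: (1-0.873)·(4.7,-0.47) + 0.873·(2.91,-0.8) = (3.1373,-0.7581)
Perimeter = Σ |v_{i+1} − v_i|:
  edge 1→2: √(-1.6576² + 1.8992²) = 2.5209 (running 2.5209)
  edge 2→3: √(-3.5713² + 0.3952²) = 3.5931 (running 6.1139)
  edge 3→4: √(-1.4165² + -2.1628²) = 2.5854 (running 8.6993)
  edge 4→5: √(0.9854² + -2.0964²) = 2.3164 (running 11.0157)
  edge 5→6: √(2.6679² + -3.0857²) = 4.0791 (running 15.0949)
  edge 6→7: √(3.2395² + 3.6738²) = 4.8981 (running 19.9930)
  edge 7→1: √(-0.2475² + 1.3767²) = 1.3987 (running 21.3917)
Perimeter = 21.3917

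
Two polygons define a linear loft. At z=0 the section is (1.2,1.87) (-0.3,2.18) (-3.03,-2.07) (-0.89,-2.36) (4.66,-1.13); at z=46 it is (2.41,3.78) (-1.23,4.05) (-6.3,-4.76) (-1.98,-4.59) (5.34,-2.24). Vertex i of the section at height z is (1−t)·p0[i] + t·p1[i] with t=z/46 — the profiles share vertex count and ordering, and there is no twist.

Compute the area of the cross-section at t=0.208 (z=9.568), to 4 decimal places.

Cross-section at t=0.208: each vertex is (1-t)·p0[i] + t·p1[i].
  v1: (1-0.208)·(1.2,1.87) + 0.208·(2.41,3.78) = (1.4517,2.2673)
  v2: (1-0.208)·(-0.3,2.18) + 0.208·(-1.23,4.05) = (-0.4934,2.5690)
  v3: (1-0.208)·(-3.03,-2.07) + 0.208·(-6.3,-4.76) = (-3.7102,-2.6295)
  v4: (1-0.208)·(-0.89,-2.36) + 0.208·(-1.98,-4.59) = (-1.1167,-2.8238)
  v5: (1-0.208)·(4.66,-1.13) + 0.208·(5.34,-2.24) = (4.8014,-1.3609)
Shoelace sum Σ(x_i·y_{i+1} − x_{i+1}·y_i):
  i=1: 1.4517·2.5690 − -0.4934·2.2673 = +4.8481 (running +4.8481)
  i=2: -0.4934·-2.6295 − -3.7102·2.5690 = +10.8288 (running +15.6768)
  i=3: -3.7102·-2.8238 − -1.1167·-2.6295 = +7.5405 (running +23.2173)
  i=4: -1.1167·-1.3609 − 4.8014·-2.8238 = +15.0782 (running +38.2955)
  i=5: 4.8014·2.2673 − 1.4517·-1.3609 = +12.8618 (running +51.1573)
Area = |Σ|/2 = |51.1573|/2 = 25.5786

Area at t=0.208: 25.5786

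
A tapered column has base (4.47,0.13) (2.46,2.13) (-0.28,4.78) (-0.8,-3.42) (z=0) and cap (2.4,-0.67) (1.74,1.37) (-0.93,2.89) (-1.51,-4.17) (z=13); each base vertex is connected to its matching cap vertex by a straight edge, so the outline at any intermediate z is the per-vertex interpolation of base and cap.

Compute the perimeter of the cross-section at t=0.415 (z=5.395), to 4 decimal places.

Perimeter at t=0.415: 19.5912

Cross-section at t=0.415: each vertex is (1-t)·p0[i] + t·p1[i].
  v1: (1-0.415)·(4.47,0.13) + 0.415·(2.4,-0.67) = (3.6109,-0.2020)
  v2: (1-0.415)·(2.46,2.13) + 0.415·(1.74,1.37) = (2.1612,1.8146)
  v3: (1-0.415)·(-0.28,4.78) + 0.415·(-0.93,2.89) = (-0.5497,3.9956)
  v4: (1-0.415)·(-0.8,-3.42) + 0.415·(-1.51,-4.17) = (-1.0946,-3.7312)
Perimeter = Σ |v_{i+1} − v_i|:
  edge 1→2: √(-1.4497² + 2.0166²) = 2.4836 (running 2.4836)
  edge 2→3: √(-2.7109² + 2.1810²) = 3.4794 (running 5.9630)
  edge 3→4: √(-0.5449² + -7.7269²) = 7.7461 (running 13.7091)
  edge 4→1: √(4.7056² + 3.5292²) = 5.8820 (running 19.5912)
Perimeter = 19.5912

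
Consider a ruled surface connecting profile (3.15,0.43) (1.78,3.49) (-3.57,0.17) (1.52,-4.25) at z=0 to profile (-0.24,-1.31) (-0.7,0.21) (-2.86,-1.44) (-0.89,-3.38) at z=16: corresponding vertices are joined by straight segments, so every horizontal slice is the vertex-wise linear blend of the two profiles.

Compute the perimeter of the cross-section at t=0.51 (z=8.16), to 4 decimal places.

Perimeter at t=0.51: 15.1612

Cross-section at t=0.51: each vertex is (1-t)·p0[i] + t·p1[i].
  v1: (1-0.51)·(3.15,0.43) + 0.51·(-0.24,-1.31) = (1.4211,-0.4574)
  v2: (1-0.51)·(1.78,3.49) + 0.51·(-0.7,0.21) = (0.5152,1.8172)
  v3: (1-0.51)·(-3.57,0.17) + 0.51·(-2.86,-1.44) = (-3.2079,-0.6511)
  v4: (1-0.51)·(1.52,-4.25) + 0.51·(-0.89,-3.38) = (0.2909,-3.8063)
Perimeter = Σ |v_{i+1} − v_i|:
  edge 1→2: √(-0.9059² + 2.2746²) = 2.4484 (running 2.4484)
  edge 2→3: √(-3.7231² + -2.4683²) = 4.4670 (running 6.9153)
  edge 3→4: √(3.4988² + -3.1552²) = 4.7114 (running 11.6267)
  edge 4→1: √(1.1302² + 3.3489²) = 3.5345 (running 15.1612)
Perimeter = 15.1612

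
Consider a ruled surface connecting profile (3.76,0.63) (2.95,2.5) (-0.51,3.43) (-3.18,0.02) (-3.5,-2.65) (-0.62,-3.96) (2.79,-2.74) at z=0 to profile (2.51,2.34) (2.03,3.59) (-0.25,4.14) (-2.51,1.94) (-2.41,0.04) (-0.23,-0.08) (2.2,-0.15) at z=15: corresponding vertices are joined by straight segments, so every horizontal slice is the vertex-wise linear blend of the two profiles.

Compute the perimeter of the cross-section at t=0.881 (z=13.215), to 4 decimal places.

Perimeter at t=0.881: 16.6469

Cross-section at t=0.881: each vertex is (1-t)·p0[i] + t·p1[i].
  v1: (1-0.881)·(3.76,0.63) + 0.881·(2.51,2.34) = (2.6587,2.1365)
  v2: (1-0.881)·(2.95,2.5) + 0.881·(2.03,3.59) = (2.1395,3.4603)
  v3: (1-0.881)·(-0.51,3.43) + 0.881·(-0.25,4.14) = (-0.2809,4.0555)
  v4: (1-0.881)·(-3.18,0.02) + 0.881·(-2.51,1.94) = (-2.5897,1.7115)
  v5: (1-0.881)·(-3.5,-2.65) + 0.881·(-2.41,0.04) = (-2.5397,-0.2801)
  v6: (1-0.881)·(-0.62,-3.96) + 0.881·(-0.23,-0.08) = (-0.2764,-0.5417)
  v7: (1-0.881)·(2.79,-2.74) + 0.881·(2.2,-0.15) = (2.2702,-0.4582)
Perimeter = Σ |v_{i+1} − v_i|:
  edge 1→2: √(-0.5193² + 1.3238²) = 1.4220 (running 1.4220)
  edge 2→3: √(-2.4204² + 0.5952²) = 2.4925 (running 3.9145)
  edge 3→4: √(-2.3088² + -2.3440²) = 3.2901 (running 7.2046)
  edge 4→5: √(0.0500² + -1.9916²) = 1.9923 (running 9.1969)
  edge 5→6: √(2.2633² + -0.2616²) = 2.2784 (running 11.4752)
  edge 6→7: √(2.5466² + 0.0835²) = 2.5480 (running 14.0232)
  edge 7→1: √(0.3885² + 2.5947²) = 2.6236 (running 16.6469)
Perimeter = 16.6469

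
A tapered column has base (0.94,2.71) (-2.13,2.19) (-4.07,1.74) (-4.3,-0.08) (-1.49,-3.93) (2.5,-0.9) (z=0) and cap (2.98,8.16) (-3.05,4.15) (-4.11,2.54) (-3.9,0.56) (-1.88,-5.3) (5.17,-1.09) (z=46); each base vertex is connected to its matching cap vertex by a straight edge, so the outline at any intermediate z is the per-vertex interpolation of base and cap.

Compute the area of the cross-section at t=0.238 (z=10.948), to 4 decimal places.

Area at t=0.238: 37.0434

Cross-section at t=0.238: each vertex is (1-t)·p0[i] + t·p1[i].
  v1: (1-0.238)·(0.94,2.71) + 0.238·(2.98,8.16) = (1.4255,4.0071)
  v2: (1-0.238)·(-2.13,2.19) + 0.238·(-3.05,4.15) = (-2.3490,2.6565)
  v3: (1-0.238)·(-4.07,1.74) + 0.238·(-4.11,2.54) = (-4.0795,1.9304)
  v4: (1-0.238)·(-4.3,-0.08) + 0.238·(-3.9,0.56) = (-4.2048,0.0723)
  v5: (1-0.238)·(-1.49,-3.93) + 0.238·(-1.88,-5.3) = (-1.5828,-4.2561)
  v6: (1-0.238)·(2.5,-0.9) + 0.238·(5.17,-1.09) = (3.1355,-0.9452)
Shoelace sum Σ(x_i·y_{i+1} − x_{i+1}·y_i):
  i=1: 1.4255·2.6565 − -2.3490·4.0071 = +13.1994 (running +13.1994)
  i=2: -2.3490·1.9304 − -4.0795·2.6565 = +6.3027 (running +19.5021)
  i=3: -4.0795·0.0723 − -4.2048·1.9304 = +7.8219 (running +27.3240)
  i=4: -4.2048·-4.2561 − -1.5828·0.0723 = +18.0104 (running +45.3344)
  i=5: -1.5828·-0.9452 − 3.1355·-4.2561 = +14.8408 (running +60.1752)
  i=6: 3.1355·4.0071 − 1.4255·-0.9452 = +13.9115 (running +74.0867)
Area = |Σ|/2 = |74.0867|/2 = 37.0434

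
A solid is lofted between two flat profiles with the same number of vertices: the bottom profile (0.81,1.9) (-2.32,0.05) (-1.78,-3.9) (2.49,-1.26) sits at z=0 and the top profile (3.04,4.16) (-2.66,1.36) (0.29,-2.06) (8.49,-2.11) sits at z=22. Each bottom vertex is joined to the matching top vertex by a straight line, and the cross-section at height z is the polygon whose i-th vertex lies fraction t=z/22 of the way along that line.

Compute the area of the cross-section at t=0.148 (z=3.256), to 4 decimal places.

Area at t=0.148: 18.9785

Cross-section at t=0.148: each vertex is (1-t)·p0[i] + t·p1[i].
  v1: (1-0.148)·(0.81,1.9) + 0.148·(3.04,4.16) = (1.1400,2.2345)
  v2: (1-0.148)·(-2.32,0.05) + 0.148·(-2.66,1.36) = (-2.3703,0.2439)
  v3: (1-0.148)·(-1.78,-3.9) + 0.148·(0.29,-2.06) = (-1.4736,-3.6277)
  v4: (1-0.148)·(2.49,-1.26) + 0.148·(8.49,-2.11) = (3.3780,-1.3858)
Shoelace sum Σ(x_i·y_{i+1} − x_{i+1}·y_i):
  i=1: 1.1400·0.2439 − -2.3703·2.2345 = +5.5745 (running +5.5745)
  i=2: -2.3703·-3.6277 − -1.4736·0.2439 = +8.9582 (running +14.5326)
  i=3: -1.4736·-1.3858 − 3.3780·-3.6277 = +14.2965 (running +28.8291)
  i=4: 3.3780·2.2345 − 1.1400·-1.3858 = +9.1279 (running +37.9570)
Area = |Σ|/2 = |37.9570|/2 = 18.9785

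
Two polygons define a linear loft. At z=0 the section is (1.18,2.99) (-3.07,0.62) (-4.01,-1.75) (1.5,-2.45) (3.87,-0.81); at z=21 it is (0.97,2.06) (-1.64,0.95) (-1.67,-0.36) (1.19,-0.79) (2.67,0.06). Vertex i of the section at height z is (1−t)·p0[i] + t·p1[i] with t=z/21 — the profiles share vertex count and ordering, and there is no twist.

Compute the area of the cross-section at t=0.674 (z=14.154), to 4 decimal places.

Cross-section at t=0.674: each vertex is (1-t)·p0[i] + t·p1[i].
  v1: (1-0.674)·(1.18,2.99) + 0.674·(0.97,2.06) = (1.0385,2.3632)
  v2: (1-0.674)·(-3.07,0.62) + 0.674·(-1.64,0.95) = (-2.1062,0.8424)
  v3: (1-0.674)·(-4.01,-1.75) + 0.674·(-1.67,-0.36) = (-2.4328,-0.8131)
  v4: (1-0.674)·(1.5,-2.45) + 0.674·(1.19,-0.79) = (1.2911,-1.3312)
  v5: (1-0.674)·(3.87,-0.81) + 0.674·(2.67,0.06) = (3.0612,-0.2236)
Shoelace sum Σ(x_i·y_{i+1} − x_{i+1}·y_i):
  i=1: 1.0385·0.8424 − -2.1062·2.3632 = +5.8521 (running +5.8521)
  i=2: -2.1062·-0.8131 − -2.4328·0.8424 = +3.7621 (running +9.6142)
  i=3: -2.4328·-1.3312 − 1.2911·-0.8131 = +4.2883 (running +13.9025)
  i=4: 1.2911·-0.2236 − 3.0612·-1.3312 = +3.7862 (running +17.6887)
  i=5: 3.0612·2.3632 − 1.0385·-0.2236 = +7.4664 (running +25.1551)
Area = |Σ|/2 = |25.1551|/2 = 12.5776

Area at t=0.674: 12.5776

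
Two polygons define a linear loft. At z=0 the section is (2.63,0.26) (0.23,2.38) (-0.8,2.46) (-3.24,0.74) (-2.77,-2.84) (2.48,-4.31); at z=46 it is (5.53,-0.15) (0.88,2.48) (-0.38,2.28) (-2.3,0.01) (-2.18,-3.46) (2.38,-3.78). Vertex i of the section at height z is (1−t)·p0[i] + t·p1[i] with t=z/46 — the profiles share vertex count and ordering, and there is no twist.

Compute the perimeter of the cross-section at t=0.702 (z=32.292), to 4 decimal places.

Cross-section at t=0.702: each vertex is (1-t)·p0[i] + t·p1[i].
  v1: (1-0.702)·(2.63,0.26) + 0.702·(5.53,-0.15) = (4.6658,-0.0278)
  v2: (1-0.702)·(0.23,2.38) + 0.702·(0.88,2.48) = (0.6863,2.4502)
  v3: (1-0.702)·(-0.8,2.46) + 0.702·(-0.38,2.28) = (-0.5052,2.3336)
  v4: (1-0.702)·(-3.24,0.74) + 0.702·(-2.3,0.01) = (-2.5801,0.2275)
  v5: (1-0.702)·(-2.77,-2.84) + 0.702·(-2.18,-3.46) = (-2.3558,-3.2752)
  v6: (1-0.702)·(2.48,-4.31) + 0.702·(2.38,-3.78) = (2.4098,-3.9379)
Perimeter = Σ |v_{i+1} − v_i|:
  edge 1→2: √(-3.9795² + 2.4780²) = 4.6880 (running 4.6880)
  edge 2→3: √(-1.1915² + -0.1166²) = 1.1971 (running 5.8851)
  edge 3→4: √(-2.0750² + -2.1061²) = 2.9565 (running 8.8416)
  edge 4→5: √(0.2243² + -3.5028²) = 3.5100 (running 12.3516)
  edge 5→6: √(4.7656² + -0.6627²) = 4.8115 (running 17.1631)
  edge 6→1: √(2.2560² + 3.9101²) = 4.5143 (running 21.6773)
Perimeter = 21.6773

Perimeter at t=0.702: 21.6773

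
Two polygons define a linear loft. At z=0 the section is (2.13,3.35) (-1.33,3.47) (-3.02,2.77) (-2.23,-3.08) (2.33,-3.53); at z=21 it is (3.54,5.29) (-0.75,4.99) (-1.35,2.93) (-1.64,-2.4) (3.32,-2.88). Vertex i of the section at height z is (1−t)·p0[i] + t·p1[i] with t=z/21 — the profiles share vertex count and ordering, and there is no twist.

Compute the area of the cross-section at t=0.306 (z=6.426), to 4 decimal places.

Area at t=0.306: 33.7682

Cross-section at t=0.306: each vertex is (1-t)·p0[i] + t·p1[i].
  v1: (1-0.306)·(2.13,3.35) + 0.306·(3.54,5.29) = (2.5615,3.9436)
  v2: (1-0.306)·(-1.33,3.47) + 0.306·(-0.75,4.99) = (-1.1525,3.9351)
  v3: (1-0.306)·(-3.02,2.77) + 0.306·(-1.35,2.93) = (-2.5090,2.8190)
  v4: (1-0.306)·(-2.23,-3.08) + 0.306·(-1.64,-2.4) = (-2.0495,-2.8719)
  v5: (1-0.306)·(2.33,-3.53) + 0.306·(3.32,-2.88) = (2.6329,-3.3311)
Shoelace sum Σ(x_i·y_{i+1} − x_{i+1}·y_i):
  i=1: 2.5615·3.9351 − -1.1525·3.9436 = +14.6248 (running +14.6248)
  i=2: -1.1525·2.8190 − -2.5090·3.9351 = +6.6242 (running +21.2490)
  i=3: -2.5090·-2.8719 − -2.0495·2.8190 = +12.9829 (running +34.2319)
  i=4: -2.0495·-3.3311 − 2.6329·-2.8719 = +14.3885 (running +48.6205)
  i=5: 2.6329·3.9436 − 2.5615·-3.3311 = +18.9158 (running +67.5363)
Area = |Σ|/2 = |67.5363|/2 = 33.7682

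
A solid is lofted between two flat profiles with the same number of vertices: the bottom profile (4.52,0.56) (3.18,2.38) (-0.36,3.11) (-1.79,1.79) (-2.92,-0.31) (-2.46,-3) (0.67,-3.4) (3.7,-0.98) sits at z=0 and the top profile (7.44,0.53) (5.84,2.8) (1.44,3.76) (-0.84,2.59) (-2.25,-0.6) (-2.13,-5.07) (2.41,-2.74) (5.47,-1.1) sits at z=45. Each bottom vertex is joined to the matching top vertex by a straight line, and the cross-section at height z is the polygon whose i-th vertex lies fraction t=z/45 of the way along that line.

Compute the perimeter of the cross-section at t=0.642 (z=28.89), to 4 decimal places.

Perimeter at t=0.642: 26.1232

Cross-section at t=0.642: each vertex is (1-t)·p0[i] + t·p1[i].
  v1: (1-0.642)·(4.52,0.56) + 0.642·(7.44,0.53) = (6.3946,0.5407)
  v2: (1-0.642)·(3.18,2.38) + 0.642·(5.84,2.8) = (4.8877,2.6496)
  v3: (1-0.642)·(-0.36,3.11) + 0.642·(1.44,3.76) = (0.7956,3.5273)
  v4: (1-0.642)·(-1.79,1.79) + 0.642·(-0.84,2.59) = (-1.1801,2.3036)
  v5: (1-0.642)·(-2.92,-0.31) + 0.642·(-2.25,-0.6) = (-2.4899,-0.4962)
  v6: (1-0.642)·(-2.46,-3) + 0.642·(-2.13,-5.07) = (-2.2481,-4.3289)
  v7: (1-0.642)·(0.67,-3.4) + 0.642·(2.41,-2.74) = (1.7871,-2.9763)
  v8: (1-0.642)·(3.7,-0.98) + 0.642·(5.47,-1.1) = (4.8363,-1.0570)
Perimeter = Σ |v_{i+1} − v_i|:
  edge 1→2: √(-1.5069² + 2.1089²) = 2.5920 (running 2.5920)
  edge 2→3: √(-4.0921² + 0.8777²) = 4.1852 (running 6.7771)
  edge 3→4: √(-1.9757² + -1.2237²) = 2.3240 (running 9.1011)
  edge 4→5: √(-1.3098² + -2.7998²) = 3.0910 (running 12.1921)
  edge 5→6: √(0.2417² + -3.8328²) = 3.8404 (running 16.0325)
  edge 6→7: √(4.0352² + 1.3527²) = 4.2559 (running 20.2884)
  edge 7→8: √(3.0493² + 1.9192²) = 3.6030 (running 23.8914)
  edge 8→1: √(1.5583² + 1.5978²) = 2.2319 (running 26.1232)
Perimeter = 26.1232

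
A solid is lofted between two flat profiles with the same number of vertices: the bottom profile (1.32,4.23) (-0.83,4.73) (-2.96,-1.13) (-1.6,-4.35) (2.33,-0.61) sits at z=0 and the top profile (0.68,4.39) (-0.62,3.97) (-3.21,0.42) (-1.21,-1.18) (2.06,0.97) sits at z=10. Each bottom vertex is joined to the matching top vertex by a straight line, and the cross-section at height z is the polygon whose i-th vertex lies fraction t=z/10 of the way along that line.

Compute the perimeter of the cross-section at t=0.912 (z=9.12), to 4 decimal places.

Perimeter at t=0.912: 16.3959

Cross-section at t=0.912: each vertex is (1-t)·p0[i] + t·p1[i].
  v1: (1-0.912)·(1.32,4.23) + 0.912·(0.68,4.39) = (0.7363,4.3759)
  v2: (1-0.912)·(-0.83,4.73) + 0.912·(-0.62,3.97) = (-0.6385,4.0369)
  v3: (1-0.912)·(-2.96,-1.13) + 0.912·(-3.21,0.42) = (-3.1880,0.2836)
  v4: (1-0.912)·(-1.6,-4.35) + 0.912·(-1.21,-1.18) = (-1.2443,-1.4590)
  v5: (1-0.912)·(2.33,-0.61) + 0.912·(2.06,0.97) = (2.0838,0.8310)
Perimeter = Σ |v_{i+1} − v_i|:
  edge 1→2: √(-1.3748² + -0.3390²) = 1.4160 (running 1.4160)
  edge 2→3: √(-2.5495² + -3.7533²) = 4.5373 (running 5.9533)
  edge 3→4: √(1.9437² + -1.7426²) = 2.6104 (running 8.5637)
  edge 4→5: √(3.3281² + 2.2899²) = 4.0398 (running 12.6035)
  edge 5→1: √(-1.3474² + 3.5450²) = 3.7924 (running 16.3959)
Perimeter = 16.3959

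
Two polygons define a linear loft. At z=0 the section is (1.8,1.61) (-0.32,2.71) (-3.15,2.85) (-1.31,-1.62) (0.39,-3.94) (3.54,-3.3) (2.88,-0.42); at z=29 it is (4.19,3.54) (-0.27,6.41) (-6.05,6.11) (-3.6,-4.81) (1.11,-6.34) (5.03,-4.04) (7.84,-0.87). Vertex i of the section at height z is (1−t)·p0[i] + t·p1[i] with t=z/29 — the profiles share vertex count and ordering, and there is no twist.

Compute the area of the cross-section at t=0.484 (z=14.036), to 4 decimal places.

Area at t=0.484: 61.9961

Cross-section at t=0.484: each vertex is (1-t)·p0[i] + t·p1[i].
  v1: (1-0.484)·(1.8,1.61) + 0.484·(4.19,3.54) = (2.9568,2.5441)
  v2: (1-0.484)·(-0.32,2.71) + 0.484·(-0.27,6.41) = (-0.2958,4.5008)
  v3: (1-0.484)·(-3.15,2.85) + 0.484·(-6.05,6.11) = (-4.5536,4.4278)
  v4: (1-0.484)·(-1.31,-1.62) + 0.484·(-3.6,-4.81) = (-2.4184,-3.1640)
  v5: (1-0.484)·(0.39,-3.94) + 0.484·(1.11,-6.34) = (0.7385,-5.1016)
  v6: (1-0.484)·(3.54,-3.3) + 0.484·(5.03,-4.04) = (4.2612,-3.6582)
  v7: (1-0.484)·(2.88,-0.42) + 0.484·(7.84,-0.87) = (5.2806,-0.6378)
Shoelace sum Σ(x_i·y_{i+1} − x_{i+1}·y_i):
  i=1: 2.9568·4.5008 − -0.2958·2.5441 = +14.0603 (running +14.0603)
  i=2: -0.2958·4.4278 − -4.5536·4.5008 = +19.1851 (running +33.2454)
  i=3: -4.5536·-3.1640 − -2.4184·4.4278 = +25.1155 (running +58.3609)
  i=4: -2.4184·-5.1016 − 0.7385·-3.1640 = +14.6740 (running +73.0350)
  i=5: 0.7385·-3.6582 − 4.2612·-5.1016 = +19.0373 (running +92.0722)
  i=6: 4.2612·-0.6378 − 5.2806·-3.6582 = +16.5997 (running +108.6719)
  i=7: 5.2806·2.5441 − 2.9568·-0.6378 = +15.3204 (running +123.9923)
Area = |Σ|/2 = |123.9923|/2 = 61.9961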